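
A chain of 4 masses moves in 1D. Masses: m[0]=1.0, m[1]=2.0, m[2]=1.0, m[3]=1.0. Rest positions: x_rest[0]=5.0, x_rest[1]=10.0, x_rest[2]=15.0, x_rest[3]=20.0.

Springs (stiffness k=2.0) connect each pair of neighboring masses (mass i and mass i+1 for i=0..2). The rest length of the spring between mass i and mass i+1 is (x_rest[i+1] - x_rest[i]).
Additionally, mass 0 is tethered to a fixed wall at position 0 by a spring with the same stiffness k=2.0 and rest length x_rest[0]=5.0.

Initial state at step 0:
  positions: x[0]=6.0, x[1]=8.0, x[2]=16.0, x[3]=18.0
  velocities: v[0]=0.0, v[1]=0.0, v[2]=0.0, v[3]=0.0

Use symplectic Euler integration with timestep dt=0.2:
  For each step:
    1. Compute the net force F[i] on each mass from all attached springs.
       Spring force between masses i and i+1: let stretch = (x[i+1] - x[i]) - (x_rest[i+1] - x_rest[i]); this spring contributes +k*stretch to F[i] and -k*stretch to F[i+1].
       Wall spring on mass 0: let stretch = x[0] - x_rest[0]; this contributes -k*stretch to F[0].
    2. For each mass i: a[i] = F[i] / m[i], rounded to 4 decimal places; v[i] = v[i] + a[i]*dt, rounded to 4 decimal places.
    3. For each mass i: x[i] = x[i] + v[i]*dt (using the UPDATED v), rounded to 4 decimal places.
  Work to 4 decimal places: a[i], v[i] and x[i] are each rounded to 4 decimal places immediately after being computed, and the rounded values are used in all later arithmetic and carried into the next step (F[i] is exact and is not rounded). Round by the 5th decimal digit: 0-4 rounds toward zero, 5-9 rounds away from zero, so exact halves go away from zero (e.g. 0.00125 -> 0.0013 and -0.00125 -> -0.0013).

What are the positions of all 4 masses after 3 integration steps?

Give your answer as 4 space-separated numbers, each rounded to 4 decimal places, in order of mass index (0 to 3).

Answer: 4.4166 9.1955 13.6689 19.1658

Derivation:
Step 0: x=[6.0000 8.0000 16.0000 18.0000] v=[0.0000 0.0000 0.0000 0.0000]
Step 1: x=[5.6800 8.2400 15.5200 18.2400] v=[-1.6000 1.2000 -2.4000 1.2000]
Step 2: x=[5.1104 8.6688 14.6752 18.6624] v=[-2.8480 2.1440 -4.2240 2.1120]
Step 3: x=[4.4166 9.1955 13.6689 19.1658] v=[-3.4688 2.6336 -5.0317 2.5171]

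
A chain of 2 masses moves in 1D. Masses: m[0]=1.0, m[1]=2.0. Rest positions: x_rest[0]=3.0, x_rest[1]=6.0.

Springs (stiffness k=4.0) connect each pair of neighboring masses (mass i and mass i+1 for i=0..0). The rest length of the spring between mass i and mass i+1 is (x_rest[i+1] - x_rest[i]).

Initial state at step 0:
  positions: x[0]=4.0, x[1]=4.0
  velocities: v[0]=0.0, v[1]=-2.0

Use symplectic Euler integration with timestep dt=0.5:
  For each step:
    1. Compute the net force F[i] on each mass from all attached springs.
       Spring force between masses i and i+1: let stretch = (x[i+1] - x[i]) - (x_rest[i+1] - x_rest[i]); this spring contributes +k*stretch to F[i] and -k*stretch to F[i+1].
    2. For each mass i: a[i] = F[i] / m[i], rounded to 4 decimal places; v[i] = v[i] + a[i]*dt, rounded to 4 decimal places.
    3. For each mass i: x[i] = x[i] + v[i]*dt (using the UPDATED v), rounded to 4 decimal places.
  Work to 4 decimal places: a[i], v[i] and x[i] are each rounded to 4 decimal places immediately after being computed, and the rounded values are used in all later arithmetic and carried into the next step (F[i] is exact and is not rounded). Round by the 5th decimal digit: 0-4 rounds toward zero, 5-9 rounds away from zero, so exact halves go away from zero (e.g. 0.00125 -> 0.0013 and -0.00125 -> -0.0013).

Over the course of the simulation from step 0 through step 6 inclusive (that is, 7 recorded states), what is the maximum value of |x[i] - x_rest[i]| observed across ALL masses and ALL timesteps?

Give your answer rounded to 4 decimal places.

Step 0: x=[4.0000 4.0000] v=[0.0000 -2.0000]
Step 1: x=[1.0000 4.5000] v=[-6.0000 1.0000]
Step 2: x=[-1.5000 4.7500] v=[-5.0000 0.5000]
Step 3: x=[-0.7500 3.3750] v=[1.5000 -2.7500]
Step 4: x=[1.1250 1.4375] v=[3.7500 -3.8750]
Step 5: x=[0.3125 0.8438] v=[-1.6250 -1.1875]
Step 6: x=[-2.9687 1.4844] v=[-6.5624 1.2812]
Max displacement = 5.9687

Answer: 5.9687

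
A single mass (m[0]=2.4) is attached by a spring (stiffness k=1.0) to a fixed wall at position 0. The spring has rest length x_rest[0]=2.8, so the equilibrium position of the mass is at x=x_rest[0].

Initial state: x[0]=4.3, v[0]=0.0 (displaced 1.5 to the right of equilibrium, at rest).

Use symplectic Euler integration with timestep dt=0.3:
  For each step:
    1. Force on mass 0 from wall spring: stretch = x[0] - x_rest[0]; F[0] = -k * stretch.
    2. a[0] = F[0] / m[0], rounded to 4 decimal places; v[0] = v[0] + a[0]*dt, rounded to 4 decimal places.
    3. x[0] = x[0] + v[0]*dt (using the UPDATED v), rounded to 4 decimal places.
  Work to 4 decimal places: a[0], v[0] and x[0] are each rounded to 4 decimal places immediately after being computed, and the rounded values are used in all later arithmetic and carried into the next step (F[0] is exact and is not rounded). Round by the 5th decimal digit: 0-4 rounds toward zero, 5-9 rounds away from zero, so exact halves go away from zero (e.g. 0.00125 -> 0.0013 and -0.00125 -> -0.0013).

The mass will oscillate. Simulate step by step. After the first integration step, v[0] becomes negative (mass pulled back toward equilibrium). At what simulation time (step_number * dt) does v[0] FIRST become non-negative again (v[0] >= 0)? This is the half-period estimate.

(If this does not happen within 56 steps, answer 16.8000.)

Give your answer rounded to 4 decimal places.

Step 0: x=[4.3000] v=[0.0000]
Step 1: x=[4.2438] v=[-0.1875]
Step 2: x=[4.1334] v=[-0.3680]
Step 3: x=[3.9730] v=[-0.5347]
Step 4: x=[3.7686] v=[-0.6813]
Step 5: x=[3.5279] v=[-0.8024]
Step 6: x=[3.2599] v=[-0.8934]
Step 7: x=[2.9746] v=[-0.9509]
Step 8: x=[2.6828] v=[-0.9727]
Step 9: x=[2.3954] v=[-0.9581]
Step 10: x=[2.1232] v=[-0.9075]
Step 11: x=[1.8763] v=[-0.8229]
Step 12: x=[1.6641] v=[-0.7074]
Step 13: x=[1.4945] v=[-0.5654]
Step 14: x=[1.3738] v=[-0.4022]
Step 15: x=[1.3066] v=[-0.2239]
Step 16: x=[1.2954] v=[-0.0372]
Step 17: x=[1.3407] v=[0.1509]
First v>=0 after going negative at step 17, time=5.1000

Answer: 5.1000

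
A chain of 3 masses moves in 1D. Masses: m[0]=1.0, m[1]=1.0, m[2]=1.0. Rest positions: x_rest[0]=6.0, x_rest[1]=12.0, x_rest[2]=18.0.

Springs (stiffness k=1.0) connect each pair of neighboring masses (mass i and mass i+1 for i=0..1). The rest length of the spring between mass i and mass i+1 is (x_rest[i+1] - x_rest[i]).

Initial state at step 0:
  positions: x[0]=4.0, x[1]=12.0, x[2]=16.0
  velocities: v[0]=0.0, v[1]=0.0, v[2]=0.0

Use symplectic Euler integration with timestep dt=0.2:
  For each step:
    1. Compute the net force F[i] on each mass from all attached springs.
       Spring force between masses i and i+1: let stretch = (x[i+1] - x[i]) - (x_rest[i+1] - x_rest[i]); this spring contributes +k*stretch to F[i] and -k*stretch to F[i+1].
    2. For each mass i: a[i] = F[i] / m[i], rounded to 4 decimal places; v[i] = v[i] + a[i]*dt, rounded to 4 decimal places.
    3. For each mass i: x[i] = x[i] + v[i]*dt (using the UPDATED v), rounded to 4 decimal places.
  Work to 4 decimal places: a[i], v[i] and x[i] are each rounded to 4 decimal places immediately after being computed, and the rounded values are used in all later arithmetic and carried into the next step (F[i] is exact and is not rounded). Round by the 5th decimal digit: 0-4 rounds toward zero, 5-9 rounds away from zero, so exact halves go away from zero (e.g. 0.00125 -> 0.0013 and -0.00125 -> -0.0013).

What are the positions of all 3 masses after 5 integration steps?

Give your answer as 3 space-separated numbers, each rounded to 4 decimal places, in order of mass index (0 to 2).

Answer: 4.8951 10.2100 16.8951

Derivation:
Step 0: x=[4.0000 12.0000 16.0000] v=[0.0000 0.0000 0.0000]
Step 1: x=[4.0800 11.8400 16.0800] v=[0.4000 -0.8000 0.4000]
Step 2: x=[4.2304 11.5392 16.2304] v=[0.7520 -1.5040 0.7520]
Step 3: x=[4.4332 11.1337 16.4332] v=[1.0138 -2.0275 1.0138]
Step 4: x=[4.6640 10.6722 16.6640] v=[1.1539 -2.3077 1.1539]
Step 5: x=[4.8951 10.2100 16.8951] v=[1.1555 -2.3110 1.1555]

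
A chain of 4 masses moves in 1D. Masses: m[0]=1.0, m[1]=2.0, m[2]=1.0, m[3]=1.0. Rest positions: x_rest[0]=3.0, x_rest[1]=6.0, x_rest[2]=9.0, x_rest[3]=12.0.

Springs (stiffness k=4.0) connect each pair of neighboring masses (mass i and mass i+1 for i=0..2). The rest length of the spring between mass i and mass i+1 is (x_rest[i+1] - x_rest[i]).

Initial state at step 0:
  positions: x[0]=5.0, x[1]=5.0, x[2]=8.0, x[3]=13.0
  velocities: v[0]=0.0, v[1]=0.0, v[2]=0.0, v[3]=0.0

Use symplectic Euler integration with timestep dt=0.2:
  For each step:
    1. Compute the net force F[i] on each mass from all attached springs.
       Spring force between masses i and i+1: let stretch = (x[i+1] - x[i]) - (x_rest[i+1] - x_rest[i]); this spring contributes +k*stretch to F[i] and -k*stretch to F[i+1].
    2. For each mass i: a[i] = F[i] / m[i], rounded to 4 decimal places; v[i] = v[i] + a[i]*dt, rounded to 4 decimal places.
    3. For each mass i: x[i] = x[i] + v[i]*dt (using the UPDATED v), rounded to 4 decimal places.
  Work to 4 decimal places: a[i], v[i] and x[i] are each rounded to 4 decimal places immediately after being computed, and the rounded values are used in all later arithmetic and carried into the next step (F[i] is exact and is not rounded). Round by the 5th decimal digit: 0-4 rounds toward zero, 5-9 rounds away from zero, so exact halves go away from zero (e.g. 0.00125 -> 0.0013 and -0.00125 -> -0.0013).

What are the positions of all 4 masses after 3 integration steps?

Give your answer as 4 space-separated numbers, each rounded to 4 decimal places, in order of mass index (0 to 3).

Answer: 2.6694 6.1922 9.3891 11.5572

Derivation:
Step 0: x=[5.0000 5.0000 8.0000 13.0000] v=[0.0000 0.0000 0.0000 0.0000]
Step 1: x=[4.5200 5.2400 8.3200 12.6800] v=[-2.4000 1.2000 1.6000 -1.6000]
Step 2: x=[3.6752 5.6688 8.8448 12.1424] v=[-4.2240 2.1440 2.6240 -2.6880]
Step 3: x=[2.6694 6.1922 9.3891 11.5572] v=[-5.0291 2.6170 2.7213 -2.9261]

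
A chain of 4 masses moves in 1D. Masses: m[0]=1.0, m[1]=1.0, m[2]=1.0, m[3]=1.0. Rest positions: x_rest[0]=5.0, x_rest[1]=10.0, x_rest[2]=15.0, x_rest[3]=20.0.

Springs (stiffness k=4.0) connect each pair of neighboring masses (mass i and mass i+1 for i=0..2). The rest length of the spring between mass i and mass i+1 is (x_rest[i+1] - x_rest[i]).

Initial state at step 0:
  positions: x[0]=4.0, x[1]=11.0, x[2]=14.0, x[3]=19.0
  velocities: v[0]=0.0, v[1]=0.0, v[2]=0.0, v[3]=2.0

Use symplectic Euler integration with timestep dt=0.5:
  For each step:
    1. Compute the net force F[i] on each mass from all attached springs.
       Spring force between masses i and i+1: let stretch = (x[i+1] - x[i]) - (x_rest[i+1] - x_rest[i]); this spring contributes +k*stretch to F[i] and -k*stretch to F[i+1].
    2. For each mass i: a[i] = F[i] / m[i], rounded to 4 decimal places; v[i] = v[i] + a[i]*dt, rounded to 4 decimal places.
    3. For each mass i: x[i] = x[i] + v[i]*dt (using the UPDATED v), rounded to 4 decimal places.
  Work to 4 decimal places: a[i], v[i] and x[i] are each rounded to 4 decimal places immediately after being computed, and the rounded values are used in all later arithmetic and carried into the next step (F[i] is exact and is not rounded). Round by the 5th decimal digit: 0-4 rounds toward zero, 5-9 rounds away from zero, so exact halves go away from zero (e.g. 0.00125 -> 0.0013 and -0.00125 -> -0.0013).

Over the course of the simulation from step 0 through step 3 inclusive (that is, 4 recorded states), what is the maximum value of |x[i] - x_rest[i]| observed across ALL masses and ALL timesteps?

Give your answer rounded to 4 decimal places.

Answer: 3.0000

Derivation:
Step 0: x=[4.0000 11.0000 14.0000 19.0000] v=[0.0000 0.0000 0.0000 2.0000]
Step 1: x=[6.0000 7.0000 16.0000 20.0000] v=[4.0000 -8.0000 4.0000 2.0000]
Step 2: x=[4.0000 11.0000 13.0000 22.0000] v=[-4.0000 8.0000 -6.0000 4.0000]
Step 3: x=[4.0000 10.0000 17.0000 20.0000] v=[0.0000 -2.0000 8.0000 -4.0000]
Max displacement = 3.0000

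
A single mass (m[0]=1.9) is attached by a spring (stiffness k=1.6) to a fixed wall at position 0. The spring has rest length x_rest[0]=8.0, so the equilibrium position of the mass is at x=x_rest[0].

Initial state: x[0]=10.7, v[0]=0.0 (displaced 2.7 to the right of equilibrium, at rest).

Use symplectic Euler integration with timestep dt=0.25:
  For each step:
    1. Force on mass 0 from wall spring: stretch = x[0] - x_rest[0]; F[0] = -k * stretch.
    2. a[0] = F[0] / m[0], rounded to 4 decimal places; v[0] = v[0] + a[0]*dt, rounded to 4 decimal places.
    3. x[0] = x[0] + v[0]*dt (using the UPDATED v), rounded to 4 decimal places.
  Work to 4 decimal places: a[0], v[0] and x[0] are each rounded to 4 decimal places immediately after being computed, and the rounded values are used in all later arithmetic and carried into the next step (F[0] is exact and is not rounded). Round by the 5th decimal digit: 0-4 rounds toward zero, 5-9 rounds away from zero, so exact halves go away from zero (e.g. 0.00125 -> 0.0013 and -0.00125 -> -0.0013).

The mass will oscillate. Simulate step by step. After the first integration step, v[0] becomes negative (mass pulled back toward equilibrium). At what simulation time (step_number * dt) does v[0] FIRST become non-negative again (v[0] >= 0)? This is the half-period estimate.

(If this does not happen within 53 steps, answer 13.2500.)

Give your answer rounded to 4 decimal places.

Answer: 3.5000

Derivation:
Step 0: x=[10.7000] v=[0.0000]
Step 1: x=[10.5579] v=[-0.5684]
Step 2: x=[10.2812] v=[-1.1069]
Step 3: x=[9.8844] v=[-1.5872]
Step 4: x=[9.3884] v=[-1.9839]
Step 5: x=[8.8194] v=[-2.2762]
Step 6: x=[8.2072] v=[-2.4487]
Step 7: x=[7.5841] v=[-2.4923]
Step 8: x=[6.9829] v=[-2.4048]
Step 9: x=[6.4352] v=[-2.1907]
Step 10: x=[5.9699] v=[-1.8613]
Step 11: x=[5.6114] v=[-1.4339]
Step 12: x=[5.3787] v=[-0.9310]
Step 13: x=[5.2839] v=[-0.3792]
Step 14: x=[5.3321] v=[0.1926]
First v>=0 after going negative at step 14, time=3.5000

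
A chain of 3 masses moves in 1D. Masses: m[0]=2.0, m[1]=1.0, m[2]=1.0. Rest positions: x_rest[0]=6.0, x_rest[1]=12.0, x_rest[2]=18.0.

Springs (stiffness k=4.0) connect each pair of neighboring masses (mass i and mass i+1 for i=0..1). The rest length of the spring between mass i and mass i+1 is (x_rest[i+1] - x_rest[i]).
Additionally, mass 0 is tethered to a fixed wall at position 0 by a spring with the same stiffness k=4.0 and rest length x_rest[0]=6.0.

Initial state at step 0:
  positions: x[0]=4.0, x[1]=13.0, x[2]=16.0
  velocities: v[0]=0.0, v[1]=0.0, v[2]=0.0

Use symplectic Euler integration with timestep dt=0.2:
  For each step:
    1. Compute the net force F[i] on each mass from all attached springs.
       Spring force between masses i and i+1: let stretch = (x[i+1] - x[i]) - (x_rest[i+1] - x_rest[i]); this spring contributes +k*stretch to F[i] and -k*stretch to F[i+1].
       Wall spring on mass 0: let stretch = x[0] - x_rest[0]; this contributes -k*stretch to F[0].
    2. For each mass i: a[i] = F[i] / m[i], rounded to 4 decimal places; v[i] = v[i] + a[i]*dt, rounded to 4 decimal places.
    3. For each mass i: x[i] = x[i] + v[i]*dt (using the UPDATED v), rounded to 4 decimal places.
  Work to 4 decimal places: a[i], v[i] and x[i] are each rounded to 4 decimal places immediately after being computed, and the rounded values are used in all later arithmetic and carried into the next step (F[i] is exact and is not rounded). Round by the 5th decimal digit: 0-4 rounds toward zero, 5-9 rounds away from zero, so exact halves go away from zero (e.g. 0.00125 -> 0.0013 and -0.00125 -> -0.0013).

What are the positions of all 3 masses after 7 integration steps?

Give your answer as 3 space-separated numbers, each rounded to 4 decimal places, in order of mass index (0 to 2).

Step 0: x=[4.0000 13.0000 16.0000] v=[0.0000 0.0000 0.0000]
Step 1: x=[4.4000 12.0400 16.4800] v=[2.0000 -4.8000 2.4000]
Step 2: x=[5.0592 10.5680 17.2096] v=[3.2960 -7.3600 3.6480]
Step 3: x=[5.7544 9.2772 17.8365] v=[3.4758 -6.4538 3.1347]
Step 4: x=[6.2710 8.7923 18.0540] v=[2.5832 -2.4246 1.0873]
Step 5: x=[6.4877 9.3858 17.7496] v=[1.0833 2.9677 -1.5221]
Step 6: x=[6.4172 10.8539 17.0670] v=[-0.3525 7.3403 -3.4131]
Step 7: x=[6.1883 12.6062 16.3503] v=[-1.1447 8.7614 -3.5836]

Answer: 6.1883 12.6062 16.3503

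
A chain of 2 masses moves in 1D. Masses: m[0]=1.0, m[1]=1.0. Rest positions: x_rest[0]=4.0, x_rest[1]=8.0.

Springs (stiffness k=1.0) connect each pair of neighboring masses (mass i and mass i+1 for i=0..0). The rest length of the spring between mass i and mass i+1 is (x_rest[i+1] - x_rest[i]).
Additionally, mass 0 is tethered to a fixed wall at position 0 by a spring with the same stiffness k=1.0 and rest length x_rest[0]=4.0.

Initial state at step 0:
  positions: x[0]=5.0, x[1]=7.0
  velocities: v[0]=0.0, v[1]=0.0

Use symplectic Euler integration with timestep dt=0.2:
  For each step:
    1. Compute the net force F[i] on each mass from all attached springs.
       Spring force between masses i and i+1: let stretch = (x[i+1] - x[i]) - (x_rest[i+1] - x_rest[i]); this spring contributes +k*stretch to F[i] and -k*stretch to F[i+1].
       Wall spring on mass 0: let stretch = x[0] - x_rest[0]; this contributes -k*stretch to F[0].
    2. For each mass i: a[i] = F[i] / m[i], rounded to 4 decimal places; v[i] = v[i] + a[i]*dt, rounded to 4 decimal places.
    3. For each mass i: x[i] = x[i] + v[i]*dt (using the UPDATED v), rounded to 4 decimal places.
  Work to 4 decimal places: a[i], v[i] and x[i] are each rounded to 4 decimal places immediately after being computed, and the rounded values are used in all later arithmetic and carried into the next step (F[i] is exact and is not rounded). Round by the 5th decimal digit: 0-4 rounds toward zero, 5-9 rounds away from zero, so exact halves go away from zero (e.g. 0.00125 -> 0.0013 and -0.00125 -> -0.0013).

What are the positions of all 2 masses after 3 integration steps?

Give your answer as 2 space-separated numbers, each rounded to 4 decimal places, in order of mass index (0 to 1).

Step 0: x=[5.0000 7.0000] v=[0.0000 0.0000]
Step 1: x=[4.8800 7.0800] v=[-0.6000 0.4000]
Step 2: x=[4.6528 7.2320] v=[-1.1360 0.7600]
Step 3: x=[4.3427 7.4408] v=[-1.5507 1.0442]

Answer: 4.3427 7.4408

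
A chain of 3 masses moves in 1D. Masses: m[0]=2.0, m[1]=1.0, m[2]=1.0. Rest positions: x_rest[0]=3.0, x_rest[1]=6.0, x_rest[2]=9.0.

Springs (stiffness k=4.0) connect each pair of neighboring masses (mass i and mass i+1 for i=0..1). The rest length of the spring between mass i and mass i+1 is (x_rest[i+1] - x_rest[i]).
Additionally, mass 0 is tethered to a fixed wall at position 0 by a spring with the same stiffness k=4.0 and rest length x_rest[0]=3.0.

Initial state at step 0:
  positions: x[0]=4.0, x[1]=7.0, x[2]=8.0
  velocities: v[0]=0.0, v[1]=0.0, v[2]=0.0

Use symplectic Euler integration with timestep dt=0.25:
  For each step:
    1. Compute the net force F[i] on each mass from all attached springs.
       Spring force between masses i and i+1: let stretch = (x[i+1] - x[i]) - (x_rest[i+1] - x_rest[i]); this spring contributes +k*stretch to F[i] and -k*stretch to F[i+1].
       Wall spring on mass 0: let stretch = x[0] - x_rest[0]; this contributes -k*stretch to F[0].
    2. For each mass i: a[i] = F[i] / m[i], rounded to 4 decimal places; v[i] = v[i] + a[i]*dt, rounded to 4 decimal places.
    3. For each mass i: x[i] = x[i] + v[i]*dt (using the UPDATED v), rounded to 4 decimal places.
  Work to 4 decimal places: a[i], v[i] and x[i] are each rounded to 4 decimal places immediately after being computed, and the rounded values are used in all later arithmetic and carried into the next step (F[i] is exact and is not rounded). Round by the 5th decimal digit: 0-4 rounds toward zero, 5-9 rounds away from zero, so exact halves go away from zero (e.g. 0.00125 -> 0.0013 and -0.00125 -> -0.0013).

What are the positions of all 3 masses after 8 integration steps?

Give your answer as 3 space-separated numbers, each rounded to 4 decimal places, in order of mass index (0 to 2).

Step 0: x=[4.0000 7.0000 8.0000] v=[0.0000 0.0000 0.0000]
Step 1: x=[3.8750 6.5000 8.5000] v=[-0.5000 -2.0000 2.0000]
Step 2: x=[3.5938 5.8438 9.2500] v=[-1.1250 -2.6250 3.0000]
Step 3: x=[3.1446 5.4766 9.8985] v=[-1.7969 -1.4688 2.5938]
Step 4: x=[2.5938 5.6319 10.1915] v=[-2.2032 0.6211 1.1719]
Step 5: x=[2.0985 6.1676 10.0946] v=[-1.9811 2.1426 -0.3877]
Step 6: x=[1.8496 6.6677 9.7659] v=[-0.9958 2.0005 -1.3147]
Step 7: x=[1.9717 6.7379 9.4127] v=[0.4885 0.2806 -1.4129]
Step 8: x=[2.4432 6.2852 9.1408] v=[1.8858 -1.8108 -1.0877]

Answer: 2.4432 6.2852 9.1408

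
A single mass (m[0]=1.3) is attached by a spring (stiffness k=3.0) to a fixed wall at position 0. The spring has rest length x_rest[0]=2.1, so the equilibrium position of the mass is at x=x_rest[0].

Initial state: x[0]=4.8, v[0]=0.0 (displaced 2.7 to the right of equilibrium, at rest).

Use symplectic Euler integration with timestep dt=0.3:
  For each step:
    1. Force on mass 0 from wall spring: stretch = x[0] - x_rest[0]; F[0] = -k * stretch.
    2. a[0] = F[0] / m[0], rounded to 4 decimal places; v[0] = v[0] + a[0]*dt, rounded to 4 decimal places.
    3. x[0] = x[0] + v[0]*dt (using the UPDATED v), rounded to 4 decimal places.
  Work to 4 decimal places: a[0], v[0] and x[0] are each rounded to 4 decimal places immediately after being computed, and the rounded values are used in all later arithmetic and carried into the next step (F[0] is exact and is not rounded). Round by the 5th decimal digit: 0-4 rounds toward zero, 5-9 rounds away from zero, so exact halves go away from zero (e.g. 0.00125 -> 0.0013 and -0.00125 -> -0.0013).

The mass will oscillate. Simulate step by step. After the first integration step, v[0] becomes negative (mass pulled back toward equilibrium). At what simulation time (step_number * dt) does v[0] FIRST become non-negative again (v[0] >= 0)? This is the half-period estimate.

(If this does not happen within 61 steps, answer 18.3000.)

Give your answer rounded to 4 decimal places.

Answer: 2.1000

Derivation:
Step 0: x=[4.8000] v=[0.0000]
Step 1: x=[4.2392] v=[-1.8692]
Step 2: x=[3.2341] v=[-3.3502]
Step 3: x=[1.9935] v=[-4.1354]
Step 4: x=[0.7750] v=[-4.0617]
Step 5: x=[-0.1683] v=[-3.1444]
Step 6: x=[-0.6405] v=[-1.5741]
Step 7: x=[-0.5435] v=[0.3232]
First v>=0 after going negative at step 7, time=2.1000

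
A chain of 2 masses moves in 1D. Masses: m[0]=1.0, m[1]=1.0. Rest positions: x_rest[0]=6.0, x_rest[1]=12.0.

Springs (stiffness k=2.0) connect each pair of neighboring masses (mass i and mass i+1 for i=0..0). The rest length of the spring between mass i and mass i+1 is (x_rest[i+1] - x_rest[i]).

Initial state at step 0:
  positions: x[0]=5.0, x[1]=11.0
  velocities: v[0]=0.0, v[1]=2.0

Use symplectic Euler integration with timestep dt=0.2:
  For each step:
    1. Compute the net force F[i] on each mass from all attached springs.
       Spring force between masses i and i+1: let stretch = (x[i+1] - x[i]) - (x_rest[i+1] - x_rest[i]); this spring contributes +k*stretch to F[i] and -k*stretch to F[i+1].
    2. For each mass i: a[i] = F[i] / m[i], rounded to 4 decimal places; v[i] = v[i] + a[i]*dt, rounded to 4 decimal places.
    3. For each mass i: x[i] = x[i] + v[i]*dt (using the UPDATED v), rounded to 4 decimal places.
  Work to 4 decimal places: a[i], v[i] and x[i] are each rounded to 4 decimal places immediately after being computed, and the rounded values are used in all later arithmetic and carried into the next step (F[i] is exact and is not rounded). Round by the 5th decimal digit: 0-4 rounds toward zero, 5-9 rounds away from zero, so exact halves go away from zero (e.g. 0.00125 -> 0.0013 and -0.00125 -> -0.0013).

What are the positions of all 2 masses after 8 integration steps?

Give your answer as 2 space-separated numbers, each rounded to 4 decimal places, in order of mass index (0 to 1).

Step 0: x=[5.0000 11.0000] v=[0.0000 2.0000]
Step 1: x=[5.0000 11.4000] v=[0.0000 2.0000]
Step 2: x=[5.0320 11.7680] v=[0.1600 1.8400]
Step 3: x=[5.1229 12.0771] v=[0.4544 1.5456]
Step 4: x=[5.2901 12.3099] v=[0.8361 1.1639]
Step 5: x=[5.5389 12.4611] v=[1.2440 0.7560]
Step 6: x=[5.8615 12.5385] v=[1.6129 0.3871]
Step 7: x=[6.2382 12.5618] v=[1.8837 0.1163]
Step 8: x=[6.6408 12.5592] v=[2.0131 -0.0131]

Answer: 6.6408 12.5592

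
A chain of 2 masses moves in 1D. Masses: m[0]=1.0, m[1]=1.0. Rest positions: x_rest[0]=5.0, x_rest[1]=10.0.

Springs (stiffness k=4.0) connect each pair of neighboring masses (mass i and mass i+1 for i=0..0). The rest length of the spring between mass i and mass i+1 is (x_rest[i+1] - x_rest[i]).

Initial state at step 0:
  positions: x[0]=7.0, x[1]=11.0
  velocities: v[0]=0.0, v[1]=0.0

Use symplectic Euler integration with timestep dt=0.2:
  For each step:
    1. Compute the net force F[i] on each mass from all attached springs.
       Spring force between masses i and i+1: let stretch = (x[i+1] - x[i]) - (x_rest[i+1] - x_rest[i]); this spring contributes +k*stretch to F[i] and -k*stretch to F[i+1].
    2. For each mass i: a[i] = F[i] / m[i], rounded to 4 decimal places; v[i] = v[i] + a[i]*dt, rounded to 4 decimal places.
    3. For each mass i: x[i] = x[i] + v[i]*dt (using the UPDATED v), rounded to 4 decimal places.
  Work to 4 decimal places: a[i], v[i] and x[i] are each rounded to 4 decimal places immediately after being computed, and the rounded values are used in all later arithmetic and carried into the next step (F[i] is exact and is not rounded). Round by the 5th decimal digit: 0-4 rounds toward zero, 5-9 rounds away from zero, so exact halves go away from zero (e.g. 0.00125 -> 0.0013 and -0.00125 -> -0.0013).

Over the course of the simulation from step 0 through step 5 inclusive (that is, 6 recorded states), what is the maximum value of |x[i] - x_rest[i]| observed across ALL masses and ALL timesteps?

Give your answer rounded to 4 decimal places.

Step 0: x=[7.0000 11.0000] v=[0.0000 0.0000]
Step 1: x=[6.8400 11.1600] v=[-0.8000 0.8000]
Step 2: x=[6.5712 11.4288] v=[-1.3440 1.3440]
Step 3: x=[6.2796 11.7204] v=[-1.4579 1.4579]
Step 4: x=[6.0585 11.9415] v=[-1.1053 1.1053]
Step 5: x=[5.9787 12.0213] v=[-0.3989 0.3989]
Max displacement = 2.0213

Answer: 2.0213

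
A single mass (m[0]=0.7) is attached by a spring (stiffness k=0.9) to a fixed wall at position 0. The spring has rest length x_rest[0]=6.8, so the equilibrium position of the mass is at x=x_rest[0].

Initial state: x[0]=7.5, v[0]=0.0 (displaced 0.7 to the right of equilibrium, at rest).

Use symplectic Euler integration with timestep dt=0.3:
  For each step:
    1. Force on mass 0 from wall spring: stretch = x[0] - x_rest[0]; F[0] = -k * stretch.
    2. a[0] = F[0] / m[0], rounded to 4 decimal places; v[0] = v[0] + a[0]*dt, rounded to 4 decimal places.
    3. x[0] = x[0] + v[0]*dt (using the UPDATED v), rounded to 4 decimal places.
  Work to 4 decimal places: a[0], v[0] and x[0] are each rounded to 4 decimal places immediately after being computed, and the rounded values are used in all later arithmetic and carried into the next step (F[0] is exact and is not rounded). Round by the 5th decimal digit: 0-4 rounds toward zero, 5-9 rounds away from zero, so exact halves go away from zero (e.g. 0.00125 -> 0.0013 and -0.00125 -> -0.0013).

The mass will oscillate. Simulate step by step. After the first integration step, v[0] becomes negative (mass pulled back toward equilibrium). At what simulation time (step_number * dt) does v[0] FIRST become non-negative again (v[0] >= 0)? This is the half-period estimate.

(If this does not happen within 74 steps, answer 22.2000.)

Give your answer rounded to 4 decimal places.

Step 0: x=[7.5000] v=[0.0000]
Step 1: x=[7.4190] v=[-0.2700]
Step 2: x=[7.2664] v=[-0.5088]
Step 3: x=[7.0598] v=[-0.6887]
Step 4: x=[6.8231] v=[-0.7889]
Step 5: x=[6.5838] v=[-0.7978]
Step 6: x=[6.3695] v=[-0.7144]
Step 7: x=[6.2050] v=[-0.5484]
Step 8: x=[6.1093] v=[-0.3189]
Step 9: x=[6.0936] v=[-0.0525]
Step 10: x=[6.1596] v=[0.2200]
First v>=0 after going negative at step 10, time=3.0000

Answer: 3.0000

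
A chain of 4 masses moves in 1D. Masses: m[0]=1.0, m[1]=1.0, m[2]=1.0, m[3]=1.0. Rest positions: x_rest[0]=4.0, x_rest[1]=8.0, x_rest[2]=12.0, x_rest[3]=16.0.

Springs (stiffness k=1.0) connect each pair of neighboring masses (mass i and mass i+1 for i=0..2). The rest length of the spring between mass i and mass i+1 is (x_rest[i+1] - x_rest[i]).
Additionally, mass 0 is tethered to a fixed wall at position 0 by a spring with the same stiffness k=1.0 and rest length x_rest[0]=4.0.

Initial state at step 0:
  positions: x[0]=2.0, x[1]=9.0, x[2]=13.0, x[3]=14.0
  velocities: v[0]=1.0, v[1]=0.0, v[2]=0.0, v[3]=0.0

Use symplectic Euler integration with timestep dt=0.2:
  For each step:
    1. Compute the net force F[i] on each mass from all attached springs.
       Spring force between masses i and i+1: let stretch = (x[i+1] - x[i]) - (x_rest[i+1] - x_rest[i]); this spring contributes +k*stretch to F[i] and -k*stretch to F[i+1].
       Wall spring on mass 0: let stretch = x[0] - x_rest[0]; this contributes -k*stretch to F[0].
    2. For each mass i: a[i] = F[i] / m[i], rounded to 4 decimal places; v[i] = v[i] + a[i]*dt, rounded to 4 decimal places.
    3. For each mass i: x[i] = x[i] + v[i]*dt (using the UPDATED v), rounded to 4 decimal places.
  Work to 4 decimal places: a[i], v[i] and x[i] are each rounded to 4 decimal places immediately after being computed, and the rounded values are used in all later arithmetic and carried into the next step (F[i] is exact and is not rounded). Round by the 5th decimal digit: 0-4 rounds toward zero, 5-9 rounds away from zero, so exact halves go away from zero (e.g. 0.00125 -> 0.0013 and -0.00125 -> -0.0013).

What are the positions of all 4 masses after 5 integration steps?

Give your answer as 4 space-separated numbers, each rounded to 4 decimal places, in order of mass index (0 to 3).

Answer: 5.0430 7.7428 11.5244 15.4852

Derivation:
Step 0: x=[2.0000 9.0000 13.0000 14.0000] v=[1.0000 0.0000 0.0000 0.0000]
Step 1: x=[2.4000 8.8800 12.8800 14.1200] v=[2.0000 -0.6000 -0.6000 0.6000]
Step 2: x=[2.9632 8.6608 12.6496 14.3504] v=[2.8160 -1.0960 -1.1520 1.1520]
Step 3: x=[3.6358 8.3732 12.3277 14.6728] v=[3.3629 -1.4378 -1.6096 1.6118]
Step 4: x=[4.3524 8.0543 11.9414 15.0614] v=[3.5832 -1.5944 -1.9315 1.9428]
Step 5: x=[5.0430 7.7428 11.5244 15.4852] v=[3.4531 -1.5574 -2.0849 2.1188]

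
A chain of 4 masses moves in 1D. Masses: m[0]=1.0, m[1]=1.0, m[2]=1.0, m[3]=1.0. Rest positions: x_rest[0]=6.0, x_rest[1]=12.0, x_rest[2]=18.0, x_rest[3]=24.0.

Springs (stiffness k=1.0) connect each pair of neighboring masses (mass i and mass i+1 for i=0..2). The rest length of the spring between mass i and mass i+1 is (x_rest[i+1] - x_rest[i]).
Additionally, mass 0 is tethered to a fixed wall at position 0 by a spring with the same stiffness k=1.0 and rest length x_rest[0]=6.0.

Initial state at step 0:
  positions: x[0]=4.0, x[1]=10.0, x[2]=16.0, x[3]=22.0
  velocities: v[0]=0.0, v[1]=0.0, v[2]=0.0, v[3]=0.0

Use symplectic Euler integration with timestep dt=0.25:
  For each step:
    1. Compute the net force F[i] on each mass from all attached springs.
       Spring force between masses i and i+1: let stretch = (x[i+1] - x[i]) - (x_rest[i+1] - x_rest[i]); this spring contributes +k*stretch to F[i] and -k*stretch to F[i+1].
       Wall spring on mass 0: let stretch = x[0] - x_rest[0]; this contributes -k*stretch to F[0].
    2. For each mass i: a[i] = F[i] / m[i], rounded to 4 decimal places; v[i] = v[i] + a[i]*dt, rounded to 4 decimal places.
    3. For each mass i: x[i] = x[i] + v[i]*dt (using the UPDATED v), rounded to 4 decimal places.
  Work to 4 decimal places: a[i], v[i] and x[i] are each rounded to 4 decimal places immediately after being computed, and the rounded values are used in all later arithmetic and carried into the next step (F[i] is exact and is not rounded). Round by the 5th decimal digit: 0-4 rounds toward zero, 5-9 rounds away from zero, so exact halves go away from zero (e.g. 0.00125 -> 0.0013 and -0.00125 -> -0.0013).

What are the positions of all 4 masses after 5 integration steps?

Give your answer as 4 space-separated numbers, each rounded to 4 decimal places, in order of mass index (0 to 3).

Answer: 5.3928 10.2226 16.0122 22.0002

Derivation:
Step 0: x=[4.0000 10.0000 16.0000 22.0000] v=[0.0000 0.0000 0.0000 0.0000]
Step 1: x=[4.1250 10.0000 16.0000 22.0000] v=[0.5000 0.0000 0.0000 0.0000]
Step 2: x=[4.3594 10.0078 16.0000 22.0000] v=[0.9375 0.0313 0.0000 0.0000]
Step 3: x=[4.6744 10.0371 16.0005 22.0000] v=[1.2598 0.1173 0.0020 0.0000]
Step 4: x=[5.0324 10.1040 16.0033 22.0000] v=[1.4319 0.2675 0.0110 0.0001]
Step 5: x=[5.3928 10.2226 16.0122 22.0002] v=[1.4417 0.4744 0.0354 0.0009]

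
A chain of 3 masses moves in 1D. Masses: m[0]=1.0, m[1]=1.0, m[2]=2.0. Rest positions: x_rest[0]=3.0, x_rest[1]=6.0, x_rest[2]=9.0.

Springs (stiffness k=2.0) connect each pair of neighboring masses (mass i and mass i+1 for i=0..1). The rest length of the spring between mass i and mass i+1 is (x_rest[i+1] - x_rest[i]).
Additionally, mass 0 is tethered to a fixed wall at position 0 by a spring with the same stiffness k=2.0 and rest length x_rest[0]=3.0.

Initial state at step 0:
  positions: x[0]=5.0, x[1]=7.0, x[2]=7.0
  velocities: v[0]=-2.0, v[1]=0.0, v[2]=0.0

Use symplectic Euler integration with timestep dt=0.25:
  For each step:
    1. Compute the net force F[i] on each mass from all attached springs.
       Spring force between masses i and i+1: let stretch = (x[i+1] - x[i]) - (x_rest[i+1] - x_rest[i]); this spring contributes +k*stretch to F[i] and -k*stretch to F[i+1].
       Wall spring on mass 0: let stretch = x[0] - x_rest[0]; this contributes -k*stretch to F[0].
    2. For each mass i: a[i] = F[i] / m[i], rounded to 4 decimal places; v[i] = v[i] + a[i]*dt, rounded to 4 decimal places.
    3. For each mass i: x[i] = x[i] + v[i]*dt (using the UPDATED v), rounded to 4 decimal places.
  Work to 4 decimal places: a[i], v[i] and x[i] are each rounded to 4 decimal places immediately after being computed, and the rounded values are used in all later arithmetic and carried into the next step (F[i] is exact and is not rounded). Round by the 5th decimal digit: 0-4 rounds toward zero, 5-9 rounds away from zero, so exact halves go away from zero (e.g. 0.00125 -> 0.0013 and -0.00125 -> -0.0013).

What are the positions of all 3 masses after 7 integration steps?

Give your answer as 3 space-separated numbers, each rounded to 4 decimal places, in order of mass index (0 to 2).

Step 0: x=[5.0000 7.0000 7.0000] v=[-2.0000 0.0000 0.0000]
Step 1: x=[4.1250 6.7500 7.1875] v=[-3.5000 -1.0000 0.7500]
Step 2: x=[3.0625 6.2266 7.5352] v=[-4.2500 -2.0938 1.3906]
Step 3: x=[2.0127 5.4712 7.9886] v=[-4.1992 -3.0216 1.8135]
Step 4: x=[1.1436 4.5982 8.4722] v=[-3.4763 -3.4922 1.9342]
Step 5: x=[0.5634 3.7776 8.9011] v=[-2.3208 -3.2825 1.7157]
Step 6: x=[0.3146 3.1956 9.1973] v=[-0.9954 -2.3279 1.1848]
Step 7: x=[0.3866 3.0037 9.3059] v=[0.2878 -0.7676 0.4344]

Answer: 0.3866 3.0037 9.3059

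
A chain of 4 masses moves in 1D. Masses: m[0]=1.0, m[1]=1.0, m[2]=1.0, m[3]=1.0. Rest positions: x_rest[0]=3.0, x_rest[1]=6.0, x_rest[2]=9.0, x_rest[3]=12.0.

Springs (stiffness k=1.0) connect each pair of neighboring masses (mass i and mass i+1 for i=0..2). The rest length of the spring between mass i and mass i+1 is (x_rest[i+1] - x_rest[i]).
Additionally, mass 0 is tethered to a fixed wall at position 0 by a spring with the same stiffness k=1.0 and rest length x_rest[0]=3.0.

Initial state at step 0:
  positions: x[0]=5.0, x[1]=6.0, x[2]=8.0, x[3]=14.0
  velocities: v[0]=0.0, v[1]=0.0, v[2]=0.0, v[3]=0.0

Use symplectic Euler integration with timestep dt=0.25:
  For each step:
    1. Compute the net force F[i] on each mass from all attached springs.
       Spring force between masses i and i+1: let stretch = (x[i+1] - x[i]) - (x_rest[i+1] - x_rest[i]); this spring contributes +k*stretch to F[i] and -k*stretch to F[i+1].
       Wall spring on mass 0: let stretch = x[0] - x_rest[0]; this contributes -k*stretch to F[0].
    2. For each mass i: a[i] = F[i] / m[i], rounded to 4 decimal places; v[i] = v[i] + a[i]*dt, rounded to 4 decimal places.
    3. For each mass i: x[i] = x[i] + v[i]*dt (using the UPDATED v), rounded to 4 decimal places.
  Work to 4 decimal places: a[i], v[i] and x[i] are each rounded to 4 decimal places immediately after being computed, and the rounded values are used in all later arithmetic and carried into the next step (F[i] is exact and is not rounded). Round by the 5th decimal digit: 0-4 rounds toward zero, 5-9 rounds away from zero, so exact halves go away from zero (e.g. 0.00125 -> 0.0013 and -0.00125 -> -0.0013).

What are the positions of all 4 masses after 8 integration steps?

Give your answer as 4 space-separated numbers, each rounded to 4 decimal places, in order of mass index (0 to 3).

Step 0: x=[5.0000 6.0000 8.0000 14.0000] v=[0.0000 0.0000 0.0000 0.0000]
Step 1: x=[4.7500 6.0625 8.2500 13.8125] v=[-1.0000 0.2500 1.0000 -0.7500]
Step 2: x=[4.2852 6.1797 8.7110 13.4649] v=[-1.8594 0.4688 1.8438 -1.3906]
Step 3: x=[3.6709 6.3367 9.3109 13.0076] v=[-2.4571 0.6280 2.3995 -1.8291]
Step 4: x=[2.9938 6.5130 9.9559 12.5068] v=[-2.7084 0.7051 2.5801 -2.0033]
Step 5: x=[2.3495 6.6845 10.5452 12.0341] v=[-2.5771 0.6860 2.3571 -1.8910]
Step 6: x=[1.8293 6.8264 10.9863 11.6558] v=[-2.0807 0.5674 1.7642 -1.5132]
Step 7: x=[1.5071 6.9159 11.2092 11.4232] v=[-1.2888 0.3581 0.8916 -0.9306]
Step 8: x=[1.4288 6.9357 11.1772 11.3647] v=[-0.3134 0.0792 -0.1282 -0.2341]

Answer: 1.4288 6.9357 11.1772 11.3647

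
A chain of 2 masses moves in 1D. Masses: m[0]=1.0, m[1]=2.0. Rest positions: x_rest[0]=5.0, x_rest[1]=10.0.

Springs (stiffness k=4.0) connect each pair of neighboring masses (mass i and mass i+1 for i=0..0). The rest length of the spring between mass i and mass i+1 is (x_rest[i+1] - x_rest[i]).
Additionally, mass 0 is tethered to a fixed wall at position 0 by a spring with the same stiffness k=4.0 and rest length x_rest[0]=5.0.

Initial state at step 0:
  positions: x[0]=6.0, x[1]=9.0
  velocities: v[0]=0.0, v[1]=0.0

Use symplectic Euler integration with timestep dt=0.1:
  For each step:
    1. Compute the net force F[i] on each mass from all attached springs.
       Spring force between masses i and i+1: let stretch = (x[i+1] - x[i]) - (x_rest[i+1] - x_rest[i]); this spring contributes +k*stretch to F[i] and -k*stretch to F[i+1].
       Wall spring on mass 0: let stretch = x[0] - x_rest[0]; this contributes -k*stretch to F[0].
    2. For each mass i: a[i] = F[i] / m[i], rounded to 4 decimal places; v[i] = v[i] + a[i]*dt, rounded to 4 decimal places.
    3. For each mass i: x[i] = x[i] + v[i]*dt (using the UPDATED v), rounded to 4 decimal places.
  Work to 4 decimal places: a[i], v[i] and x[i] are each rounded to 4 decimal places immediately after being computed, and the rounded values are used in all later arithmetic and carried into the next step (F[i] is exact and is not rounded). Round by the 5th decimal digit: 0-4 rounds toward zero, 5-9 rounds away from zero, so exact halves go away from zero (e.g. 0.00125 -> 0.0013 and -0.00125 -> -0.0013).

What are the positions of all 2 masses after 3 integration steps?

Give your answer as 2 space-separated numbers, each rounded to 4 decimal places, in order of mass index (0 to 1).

Step 0: x=[6.0000 9.0000] v=[0.0000 0.0000]
Step 1: x=[5.8800 9.0400] v=[-1.2000 0.4000]
Step 2: x=[5.6512 9.1168] v=[-2.2880 0.7680]
Step 3: x=[5.3350 9.2243] v=[-3.1622 1.0749]

Answer: 5.3350 9.2243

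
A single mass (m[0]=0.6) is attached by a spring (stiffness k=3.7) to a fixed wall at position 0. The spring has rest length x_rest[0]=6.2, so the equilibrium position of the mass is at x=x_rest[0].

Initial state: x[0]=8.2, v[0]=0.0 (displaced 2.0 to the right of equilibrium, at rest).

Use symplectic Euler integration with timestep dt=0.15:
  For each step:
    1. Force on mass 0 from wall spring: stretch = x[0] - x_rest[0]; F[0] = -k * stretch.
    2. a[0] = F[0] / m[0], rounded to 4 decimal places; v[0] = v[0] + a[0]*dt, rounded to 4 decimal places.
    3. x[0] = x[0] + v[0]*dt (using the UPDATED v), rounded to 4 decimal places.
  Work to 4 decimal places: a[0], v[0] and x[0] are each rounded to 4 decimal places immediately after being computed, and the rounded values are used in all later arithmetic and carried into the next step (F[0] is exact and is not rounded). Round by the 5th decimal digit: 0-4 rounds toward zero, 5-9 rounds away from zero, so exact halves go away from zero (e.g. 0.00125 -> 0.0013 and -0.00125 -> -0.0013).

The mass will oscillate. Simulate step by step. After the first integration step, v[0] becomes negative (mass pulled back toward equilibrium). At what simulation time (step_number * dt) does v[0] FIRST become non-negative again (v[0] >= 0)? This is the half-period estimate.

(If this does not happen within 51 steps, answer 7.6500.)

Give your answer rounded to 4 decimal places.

Step 0: x=[8.2000] v=[0.0000]
Step 1: x=[7.9225] v=[-1.8500]
Step 2: x=[7.4060] v=[-3.4433]
Step 3: x=[6.7222] v=[-4.5589]
Step 4: x=[5.9659] v=[-5.0419]
Step 5: x=[5.2421] v=[-4.8254]
Step 6: x=[4.6512] v=[-3.9393]
Step 7: x=[4.2752] v=[-2.5067]
Step 8: x=[4.1663] v=[-0.7263]
Step 9: x=[4.3395] v=[1.1549]
First v>=0 after going negative at step 9, time=1.3500

Answer: 1.3500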